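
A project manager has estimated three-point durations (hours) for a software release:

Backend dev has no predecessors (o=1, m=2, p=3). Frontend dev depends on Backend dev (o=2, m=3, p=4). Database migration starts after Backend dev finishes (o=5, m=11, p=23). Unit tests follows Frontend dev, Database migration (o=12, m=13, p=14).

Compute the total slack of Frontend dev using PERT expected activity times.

9 hours

te_Backend dev = (1 + 4·2 + 3)/6 = 12/6 = 2
te_Frontend dev = (2 + 4·3 + 4)/6 = 18/6 = 3
te_Database migration = (5 + 4·11 + 23)/6 = 72/6 = 12
te_Unit tests = (12 + 4·13 + 14)/6 = 78/6 = 13

Forward pass:
ES_Backend dev = 0; EF_Backend dev = 2
ES_Frontend dev = 2; EF_Frontend dev = 2+3 = 5
ES_Database migration = 2; EF_Database migration = 2+12 = 14
ES_Unit tests = max(EF_Frontend dev=5, EF_Database migration=14) = 14; EF_Unit tests = 14+13 = 27
Expected project duration μ = 27 hours. Critical path: Backend dev → Database migration → Unit tests.

Backward pass:
LF_Unit tests = 27; LS_Unit tests = 27−13 = 14
LF_Database migration = LS_Unit tests = 14; LS_Database migration = 14−12 = 2
LF_Frontend dev = LS_Unit tests = 14; LS_Frontend dev = 14−3 = 11
LF_Backend dev = min(LS_Frontend dev=11, LS_Database migration=2) = 2; LS_Backend dev = 2−2 = 0
Slack_Frontend dev = LS_Frontend dev − ES_Frontend dev = 11 − 2 = 9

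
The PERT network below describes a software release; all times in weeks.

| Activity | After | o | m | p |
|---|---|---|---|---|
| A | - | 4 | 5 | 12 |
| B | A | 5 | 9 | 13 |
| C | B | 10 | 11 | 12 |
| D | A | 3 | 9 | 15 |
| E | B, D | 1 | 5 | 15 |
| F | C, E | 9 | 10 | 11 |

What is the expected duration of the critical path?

te_A = (4 + 4·5 + 12)/6 = 36/6 = 6
te_B = (5 + 4·9 + 13)/6 = 54/6 = 9
te_C = (10 + 4·11 + 12)/6 = 66/6 = 11
te_D = (3 + 4·9 + 15)/6 = 54/6 = 9
te_E = (1 + 4·5 + 15)/6 = 36/6 = 6
te_F = (9 + 4·10 + 11)/6 = 60/6 = 10

Forward pass:
ES_A = 0; EF_A = 6
ES_B = 6; EF_B = 6+9 = 15
ES_C = 15; EF_C = 15+11 = 26
ES_D = 6; EF_D = 6+9 = 15
ES_E = max(EF_B=15, EF_D=15) = 15; EF_E = 15+6 = 21
ES_F = max(EF_C=26, EF_E=21) = 26; EF_F = 26+10 = 36
Expected project duration μ = 36 weeks. Critical path: A → B → C → F.

36 weeks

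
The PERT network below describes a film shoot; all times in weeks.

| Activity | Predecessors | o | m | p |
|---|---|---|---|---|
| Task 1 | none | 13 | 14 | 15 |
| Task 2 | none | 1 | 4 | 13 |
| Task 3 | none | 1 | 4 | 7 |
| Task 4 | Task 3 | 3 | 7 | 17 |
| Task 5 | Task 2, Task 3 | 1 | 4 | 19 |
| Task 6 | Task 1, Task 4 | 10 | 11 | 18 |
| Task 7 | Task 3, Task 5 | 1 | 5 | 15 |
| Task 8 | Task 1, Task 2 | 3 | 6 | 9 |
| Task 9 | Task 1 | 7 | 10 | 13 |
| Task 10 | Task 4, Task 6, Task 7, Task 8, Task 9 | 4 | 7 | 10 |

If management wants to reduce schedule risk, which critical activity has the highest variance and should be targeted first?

Task 6

te_Task 1 = (13 + 4·14 + 15)/6 = 84/6 = 14; σ²_Task 1 = ((15−13)/6)² = 0.111
te_Task 2 = (1 + 4·4 + 13)/6 = 30/6 = 5; σ²_Task 2 = ((13−1)/6)² = 4.000
te_Task 3 = (1 + 4·4 + 7)/6 = 24/6 = 4; σ²_Task 3 = ((7−1)/6)² = 1.000
te_Task 4 = (3 + 4·7 + 17)/6 = 48/6 = 8; σ²_Task 4 = ((17−3)/6)² = 5.444
te_Task 5 = (1 + 4·4 + 19)/6 = 36/6 = 6; σ²_Task 5 = ((19−1)/6)² = 9.000
te_Task 6 = (10 + 4·11 + 18)/6 = 72/6 = 12; σ²_Task 6 = ((18−10)/6)² = 1.778
te_Task 7 = (1 + 4·5 + 15)/6 = 36/6 = 6; σ²_Task 7 = ((15−1)/6)² = 5.444
te_Task 8 = (3 + 4·6 + 9)/6 = 36/6 = 6; σ²_Task 8 = ((9−3)/6)² = 1.000
te_Task 9 = (7 + 4·10 + 13)/6 = 60/6 = 10; σ²_Task 9 = ((13−7)/6)² = 1.000
te_Task 10 = (4 + 4·7 + 10)/6 = 42/6 = 7; σ²_Task 10 = ((10−4)/6)² = 1.000

Forward pass:
ES_Task 1 = 0; EF_Task 1 = 14
ES_Task 2 = 0; EF_Task 2 = 5
ES_Task 3 = 0; EF_Task 3 = 4
ES_Task 4 = 4; EF_Task 4 = 4+8 = 12
ES_Task 5 = max(EF_Task 2=5, EF_Task 3=4) = 5; EF_Task 5 = 5+6 = 11
ES_Task 6 = max(EF_Task 1=14, EF_Task 4=12) = 14; EF_Task 6 = 14+12 = 26
ES_Task 7 = max(EF_Task 3=4, EF_Task 5=11) = 11; EF_Task 7 = 11+6 = 17
ES_Task 8 = max(EF_Task 1=14, EF_Task 2=5) = 14; EF_Task 8 = 14+6 = 20
ES_Task 9 = 14; EF_Task 9 = 14+10 = 24
ES_Task 10 = max(EF_Task 4=12, EF_Task 6=26, EF_Task 7=17, EF_Task 8=20, EF_Task 9=24) = 26; EF_Task 10 = 26+7 = 33
Expected project duration μ = 33 weeks. Critical path: Task 1 → Task 6 → Task 10.

Variances on critical path: σ²_Task 1=0.111, σ²_Task 6=1.778, σ²_Task 10=1.000.
Largest is σ²_Task 6 = 1.778.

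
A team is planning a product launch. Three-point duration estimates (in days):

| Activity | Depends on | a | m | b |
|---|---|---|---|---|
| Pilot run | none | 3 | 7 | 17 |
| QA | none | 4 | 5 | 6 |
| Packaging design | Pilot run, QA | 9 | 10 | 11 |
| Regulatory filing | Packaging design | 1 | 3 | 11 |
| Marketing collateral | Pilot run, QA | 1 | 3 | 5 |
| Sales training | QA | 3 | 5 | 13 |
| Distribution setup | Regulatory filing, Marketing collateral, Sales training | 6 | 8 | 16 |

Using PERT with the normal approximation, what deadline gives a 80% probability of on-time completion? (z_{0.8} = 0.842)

33.8 days

te_Pilot run = (3 + 4·7 + 17)/6 = 48/6 = 8; σ²_Pilot run = ((17−3)/6)² = 5.444
te_QA = (4 + 4·5 + 6)/6 = 30/6 = 5; σ²_QA = ((6−4)/6)² = 0.111
te_Packaging design = (9 + 4·10 + 11)/6 = 60/6 = 10; σ²_Packaging design = ((11−9)/6)² = 0.111
te_Regulatory filing = (1 + 4·3 + 11)/6 = 24/6 = 4; σ²_Regulatory filing = ((11−1)/6)² = 2.778
te_Marketing collateral = (1 + 4·3 + 5)/6 = 18/6 = 3; σ²_Marketing collateral = ((5−1)/6)² = 0.444
te_Sales training = (3 + 4·5 + 13)/6 = 36/6 = 6; σ²_Sales training = ((13−3)/6)² = 2.778
te_Distribution setup = (6 + 4·8 + 16)/6 = 54/6 = 9; σ²_Distribution setup = ((16−6)/6)² = 2.778

Forward pass:
ES_Pilot run = 0; EF_Pilot run = 8
ES_QA = 0; EF_QA = 5
ES_Packaging design = max(EF_Pilot run=8, EF_QA=5) = 8; EF_Packaging design = 8+10 = 18
ES_Regulatory filing = 18; EF_Regulatory filing = 18+4 = 22
ES_Marketing collateral = max(EF_Pilot run=8, EF_QA=5) = 8; EF_Marketing collateral = 8+3 = 11
ES_Sales training = 5; EF_Sales training = 5+6 = 11
ES_Distribution setup = max(EF_Regulatory filing=22, EF_Marketing collateral=11, EF_Sales training=11) = 22; EF_Distribution setup = 22+9 = 31
Expected project duration μ = 31 days. Critical path: Pilot run → Packaging design → Regulatory filing → Distribution setup.

Variance along critical path = 5.444 + 0.111 + 2.778 + 2.778 = 11.111; σ = 3.333 days.
D = μ + z·σ = 31 + 0.842·3.333 = 33.8 days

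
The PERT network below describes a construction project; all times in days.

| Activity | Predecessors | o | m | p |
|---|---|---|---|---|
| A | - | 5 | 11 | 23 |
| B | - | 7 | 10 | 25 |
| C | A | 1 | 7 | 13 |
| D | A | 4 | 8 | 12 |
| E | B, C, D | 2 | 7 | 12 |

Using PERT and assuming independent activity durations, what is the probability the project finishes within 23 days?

0.139

te_A = (5 + 4·11 + 23)/6 = 72/6 = 12; σ²_A = ((23−5)/6)² = 9.000
te_B = (7 + 4·10 + 25)/6 = 72/6 = 12; σ²_B = ((25−7)/6)² = 9.000
te_C = (1 + 4·7 + 13)/6 = 42/6 = 7; σ²_C = ((13−1)/6)² = 4.000
te_D = (4 + 4·8 + 12)/6 = 48/6 = 8; σ²_D = ((12−4)/6)² = 1.778
te_E = (2 + 4·7 + 12)/6 = 42/6 = 7; σ²_E = ((12−2)/6)² = 2.778

Forward pass:
ES_A = 0; EF_A = 12
ES_B = 0; EF_B = 12
ES_C = 12; EF_C = 12+7 = 19
ES_D = 12; EF_D = 12+8 = 20
ES_E = max(EF_B=12, EF_C=19, EF_D=20) = 20; EF_E = 20+7 = 27
Expected project duration μ = 27 days. Critical path: A → D → E.

Variance along critical path = 9.000 + 1.778 + 2.778 = 13.556; σ = √13.556 = 3.682 days.
Z = (23 − 27) / 3.682 = -1.086
P(T ≤ 23) = Φ(-1.086) ≈ 0.139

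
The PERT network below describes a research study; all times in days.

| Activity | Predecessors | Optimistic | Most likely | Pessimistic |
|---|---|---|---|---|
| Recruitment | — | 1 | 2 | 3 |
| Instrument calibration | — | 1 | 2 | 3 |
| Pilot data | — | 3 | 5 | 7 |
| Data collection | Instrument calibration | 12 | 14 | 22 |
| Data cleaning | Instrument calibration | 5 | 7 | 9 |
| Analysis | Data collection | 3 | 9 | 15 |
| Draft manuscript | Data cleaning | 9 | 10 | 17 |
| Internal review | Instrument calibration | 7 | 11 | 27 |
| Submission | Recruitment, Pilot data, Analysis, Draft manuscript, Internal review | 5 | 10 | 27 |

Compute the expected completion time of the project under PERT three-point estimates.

38 days

te_Recruitment = (1 + 4·2 + 3)/6 = 12/6 = 2
te_Instrument calibration = (1 + 4·2 + 3)/6 = 12/6 = 2
te_Pilot data = (3 + 4·5 + 7)/6 = 30/6 = 5
te_Data collection = (12 + 4·14 + 22)/6 = 90/6 = 15
te_Data cleaning = (5 + 4·7 + 9)/6 = 42/6 = 7
te_Analysis = (3 + 4·9 + 15)/6 = 54/6 = 9
te_Draft manuscript = (9 + 4·10 + 17)/6 = 66/6 = 11
te_Internal review = (7 + 4·11 + 27)/6 = 78/6 = 13
te_Submission = (5 + 4·10 + 27)/6 = 72/6 = 12

Forward pass:
ES_Recruitment = 0; EF_Recruitment = 2
ES_Instrument calibration = 0; EF_Instrument calibration = 2
ES_Pilot data = 0; EF_Pilot data = 5
ES_Data collection = 2; EF_Data collection = 2+15 = 17
ES_Data cleaning = 2; EF_Data cleaning = 2+7 = 9
ES_Analysis = 17; EF_Analysis = 17+9 = 26
ES_Draft manuscript = 9; EF_Draft manuscript = 9+11 = 20
ES_Internal review = 2; EF_Internal review = 2+13 = 15
ES_Submission = max(EF_Recruitment=2, EF_Pilot data=5, EF_Analysis=26, EF_Draft manuscript=20, EF_Internal review=15) = 26; EF_Submission = 26+12 = 38
Expected project duration μ = 38 days. Critical path: Instrument calibration → Data collection → Analysis → Submission.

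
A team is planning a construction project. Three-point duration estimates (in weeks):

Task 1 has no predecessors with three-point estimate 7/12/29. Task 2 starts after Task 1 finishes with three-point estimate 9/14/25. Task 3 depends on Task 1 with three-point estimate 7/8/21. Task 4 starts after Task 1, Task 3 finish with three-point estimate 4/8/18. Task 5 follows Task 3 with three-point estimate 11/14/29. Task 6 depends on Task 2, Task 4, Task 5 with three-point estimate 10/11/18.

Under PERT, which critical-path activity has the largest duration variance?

te_Task 1 = (7 + 4·12 + 29)/6 = 84/6 = 14; σ²_Task 1 = ((29−7)/6)² = 13.444
te_Task 2 = (9 + 4·14 + 25)/6 = 90/6 = 15; σ²_Task 2 = ((25−9)/6)² = 7.111
te_Task 3 = (7 + 4·8 + 21)/6 = 60/6 = 10; σ²_Task 3 = ((21−7)/6)² = 5.444
te_Task 4 = (4 + 4·8 + 18)/6 = 54/6 = 9; σ²_Task 4 = ((18−4)/6)² = 5.444
te_Task 5 = (11 + 4·14 + 29)/6 = 96/6 = 16; σ²_Task 5 = ((29−11)/6)² = 9.000
te_Task 6 = (10 + 4·11 + 18)/6 = 72/6 = 12; σ²_Task 6 = ((18−10)/6)² = 1.778

Forward pass:
ES_Task 1 = 0; EF_Task 1 = 14
ES_Task 2 = 14; EF_Task 2 = 14+15 = 29
ES_Task 3 = 14; EF_Task 3 = 14+10 = 24
ES_Task 4 = max(EF_Task 1=14, EF_Task 3=24) = 24; EF_Task 4 = 24+9 = 33
ES_Task 5 = 24; EF_Task 5 = 24+16 = 40
ES_Task 6 = max(EF_Task 2=29, EF_Task 4=33, EF_Task 5=40) = 40; EF_Task 6 = 40+12 = 52
Expected project duration μ = 52 weeks. Critical path: Task 1 → Task 3 → Task 5 → Task 6.

Variances on critical path: σ²_Task 1=13.444, σ²_Task 3=5.444, σ²_Task 5=9.000, σ²_Task 6=1.778.
Largest is σ²_Task 1 = 13.444.

Task 1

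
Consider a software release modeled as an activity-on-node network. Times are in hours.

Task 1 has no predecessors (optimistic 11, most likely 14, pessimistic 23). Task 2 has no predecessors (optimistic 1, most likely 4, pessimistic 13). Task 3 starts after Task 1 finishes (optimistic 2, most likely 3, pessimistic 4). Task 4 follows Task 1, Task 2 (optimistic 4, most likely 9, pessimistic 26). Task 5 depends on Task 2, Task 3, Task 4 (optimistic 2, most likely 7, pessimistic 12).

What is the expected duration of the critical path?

33 hours

te_Task 1 = (11 + 4·14 + 23)/6 = 90/6 = 15
te_Task 2 = (1 + 4·4 + 13)/6 = 30/6 = 5
te_Task 3 = (2 + 4·3 + 4)/6 = 18/6 = 3
te_Task 4 = (4 + 4·9 + 26)/6 = 66/6 = 11
te_Task 5 = (2 + 4·7 + 12)/6 = 42/6 = 7

Forward pass:
ES_Task 1 = 0; EF_Task 1 = 15
ES_Task 2 = 0; EF_Task 2 = 5
ES_Task 3 = 15; EF_Task 3 = 15+3 = 18
ES_Task 4 = max(EF_Task 1=15, EF_Task 2=5) = 15; EF_Task 4 = 15+11 = 26
ES_Task 5 = max(EF_Task 2=5, EF_Task 3=18, EF_Task 4=26) = 26; EF_Task 5 = 26+7 = 33
Expected project duration μ = 33 hours. Critical path: Task 1 → Task 4 → Task 5.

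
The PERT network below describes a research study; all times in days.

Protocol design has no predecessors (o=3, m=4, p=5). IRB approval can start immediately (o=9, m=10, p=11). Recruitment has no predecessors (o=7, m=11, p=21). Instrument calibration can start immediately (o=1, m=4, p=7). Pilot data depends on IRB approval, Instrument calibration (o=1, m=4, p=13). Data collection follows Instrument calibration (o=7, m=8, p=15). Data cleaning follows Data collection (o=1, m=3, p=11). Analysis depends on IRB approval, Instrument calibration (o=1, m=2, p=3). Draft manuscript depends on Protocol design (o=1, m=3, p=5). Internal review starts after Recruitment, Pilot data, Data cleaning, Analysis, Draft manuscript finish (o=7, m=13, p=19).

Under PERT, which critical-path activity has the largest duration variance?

Internal review

te_Protocol design = (3 + 4·4 + 5)/6 = 24/6 = 4; σ²_Protocol design = ((5−3)/6)² = 0.111
te_IRB approval = (9 + 4·10 + 11)/6 = 60/6 = 10; σ²_IRB approval = ((11−9)/6)² = 0.111
te_Recruitment = (7 + 4·11 + 21)/6 = 72/6 = 12; σ²_Recruitment = ((21−7)/6)² = 5.444
te_Instrument calibration = (1 + 4·4 + 7)/6 = 24/6 = 4; σ²_Instrument calibration = ((7−1)/6)² = 1.000
te_Pilot data = (1 + 4·4 + 13)/6 = 30/6 = 5; σ²_Pilot data = ((13−1)/6)² = 4.000
te_Data collection = (7 + 4·8 + 15)/6 = 54/6 = 9; σ²_Data collection = ((15−7)/6)² = 1.778
te_Data cleaning = (1 + 4·3 + 11)/6 = 24/6 = 4; σ²_Data cleaning = ((11−1)/6)² = 2.778
te_Analysis = (1 + 4·2 + 3)/6 = 12/6 = 2; σ²_Analysis = ((3−1)/6)² = 0.111
te_Draft manuscript = (1 + 4·3 + 5)/6 = 18/6 = 3; σ²_Draft manuscript = ((5−1)/6)² = 0.444
te_Internal review = (7 + 4·13 + 19)/6 = 78/6 = 13; σ²_Internal review = ((19−7)/6)² = 4.000

Forward pass:
ES_Protocol design = 0; EF_Protocol design = 4
ES_IRB approval = 0; EF_IRB approval = 10
ES_Recruitment = 0; EF_Recruitment = 12
ES_Instrument calibration = 0; EF_Instrument calibration = 4
ES_Pilot data = max(EF_IRB approval=10, EF_Instrument calibration=4) = 10; EF_Pilot data = 10+5 = 15
ES_Data collection = 4; EF_Data collection = 4+9 = 13
ES_Data cleaning = 13; EF_Data cleaning = 13+4 = 17
ES_Analysis = max(EF_IRB approval=10, EF_Instrument calibration=4) = 10; EF_Analysis = 10+2 = 12
ES_Draft manuscript = 4; EF_Draft manuscript = 4+3 = 7
ES_Internal review = max(EF_Recruitment=12, EF_Pilot data=15, EF_Data cleaning=17, EF_Analysis=12, EF_Draft manuscript=7) = 17; EF_Internal review = 17+13 = 30
Expected project duration μ = 30 days. Critical path: Instrument calibration → Data collection → Data cleaning → Internal review.

Variances on critical path: σ²_Instrument calibration=1.000, σ²_Data collection=1.778, σ²_Data cleaning=2.778, σ²_Internal review=4.000.
Largest is σ²_Internal review = 4.000.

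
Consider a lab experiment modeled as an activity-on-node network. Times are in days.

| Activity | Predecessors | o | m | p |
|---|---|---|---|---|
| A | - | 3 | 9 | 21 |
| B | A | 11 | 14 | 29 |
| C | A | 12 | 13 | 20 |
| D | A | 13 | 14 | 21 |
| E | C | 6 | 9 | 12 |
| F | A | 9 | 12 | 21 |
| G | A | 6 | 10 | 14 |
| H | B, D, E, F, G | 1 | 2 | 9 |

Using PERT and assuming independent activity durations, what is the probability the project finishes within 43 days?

te_A = (3 + 4·9 + 21)/6 = 60/6 = 10; σ²_A = ((21−3)/6)² = 9.000
te_B = (11 + 4·14 + 29)/6 = 96/6 = 16; σ²_B = ((29−11)/6)² = 9.000
te_C = (12 + 4·13 + 20)/6 = 84/6 = 14; σ²_C = ((20−12)/6)² = 1.778
te_D = (13 + 4·14 + 21)/6 = 90/6 = 15; σ²_D = ((21−13)/6)² = 1.778
te_E = (6 + 4·9 + 12)/6 = 54/6 = 9; σ²_E = ((12−6)/6)² = 1.000
te_F = (9 + 4·12 + 21)/6 = 78/6 = 13; σ²_F = ((21−9)/6)² = 4.000
te_G = (6 + 4·10 + 14)/6 = 60/6 = 10; σ²_G = ((14−6)/6)² = 1.778
te_H = (1 + 4·2 + 9)/6 = 18/6 = 3; σ²_H = ((9−1)/6)² = 1.778

Forward pass:
ES_A = 0; EF_A = 10
ES_B = 10; EF_B = 10+16 = 26
ES_C = 10; EF_C = 10+14 = 24
ES_D = 10; EF_D = 10+15 = 25
ES_E = 24; EF_E = 24+9 = 33
ES_F = 10; EF_F = 10+13 = 23
ES_G = 10; EF_G = 10+10 = 20
ES_H = max(EF_B=26, EF_D=25, EF_E=33, EF_F=23, EF_G=20) = 33; EF_H = 33+3 = 36
Expected project duration μ = 36 days. Critical path: A → C → E → H.

Variance along critical path = 9.000 + 1.778 + 1.000 + 1.778 = 13.556; σ = √13.556 = 3.682 days.
Z = (43 − 36) / 3.682 = 1.901
P(T ≤ 43) = Φ(1.901) ≈ 0.971

0.971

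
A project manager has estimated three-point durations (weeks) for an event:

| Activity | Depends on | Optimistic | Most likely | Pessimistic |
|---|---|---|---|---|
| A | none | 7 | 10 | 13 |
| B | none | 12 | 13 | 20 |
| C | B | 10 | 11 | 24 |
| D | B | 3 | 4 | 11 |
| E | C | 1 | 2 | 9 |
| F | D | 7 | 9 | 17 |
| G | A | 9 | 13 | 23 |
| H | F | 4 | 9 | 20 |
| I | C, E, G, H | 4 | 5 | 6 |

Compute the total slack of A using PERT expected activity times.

15 weeks

te_A = (7 + 4·10 + 13)/6 = 60/6 = 10
te_B = (12 + 4·13 + 20)/6 = 84/6 = 14
te_C = (10 + 4·11 + 24)/6 = 78/6 = 13
te_D = (3 + 4·4 + 11)/6 = 30/6 = 5
te_E = (1 + 4·2 + 9)/6 = 18/6 = 3
te_F = (7 + 4·9 + 17)/6 = 60/6 = 10
te_G = (9 + 4·13 + 23)/6 = 84/6 = 14
te_H = (4 + 4·9 + 20)/6 = 60/6 = 10
te_I = (4 + 4·5 + 6)/6 = 30/6 = 5

Forward pass:
ES_A = 0; EF_A = 10
ES_B = 0; EF_B = 14
ES_C = 14; EF_C = 14+13 = 27
ES_D = 14; EF_D = 14+5 = 19
ES_E = 27; EF_E = 27+3 = 30
ES_F = 19; EF_F = 19+10 = 29
ES_G = 10; EF_G = 10+14 = 24
ES_H = 29; EF_H = 29+10 = 39
ES_I = max(EF_C=27, EF_E=30, EF_G=24, EF_H=39) = 39; EF_I = 39+5 = 44
Expected project duration μ = 44 weeks. Critical path: B → D → F → H → I.

Backward pass:
LF_I = 44; LS_I = 44−5 = 39
LF_H = LS_I = 39; LS_H = 39−10 = 29
LF_G = LS_I = 39; LS_G = 39−14 = 25
LF_F = LS_H = 29; LS_F = 29−10 = 19
LF_E = LS_I = 39; LS_E = 39−3 = 36
LF_D = LS_F = 19; LS_D = 19−5 = 14
LF_C = min(LS_E=36, LS_I=39) = 36; LS_C = 36−13 = 23
LF_B = min(LS_C=23, LS_D=14) = 14; LS_B = 14−14 = 0
LF_A = LS_G = 25; LS_A = 25−10 = 15
Slack_A = LS_A − ES_A = 15 − 0 = 15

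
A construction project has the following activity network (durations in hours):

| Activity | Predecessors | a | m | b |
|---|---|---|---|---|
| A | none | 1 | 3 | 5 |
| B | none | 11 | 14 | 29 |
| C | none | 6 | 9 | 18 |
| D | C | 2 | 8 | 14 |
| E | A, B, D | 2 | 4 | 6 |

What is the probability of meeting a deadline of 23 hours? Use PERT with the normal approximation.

te_A = (1 + 4·3 + 5)/6 = 18/6 = 3; σ²_A = ((5−1)/6)² = 0.444
te_B = (11 + 4·14 + 29)/6 = 96/6 = 16; σ²_B = ((29−11)/6)² = 9.000
te_C = (6 + 4·9 + 18)/6 = 60/6 = 10; σ²_C = ((18−6)/6)² = 4.000
te_D = (2 + 4·8 + 14)/6 = 48/6 = 8; σ²_D = ((14−2)/6)² = 4.000
te_E = (2 + 4·4 + 6)/6 = 24/6 = 4; σ²_E = ((6−2)/6)² = 0.444

Forward pass:
ES_A = 0; EF_A = 3
ES_B = 0; EF_B = 16
ES_C = 0; EF_C = 10
ES_D = 10; EF_D = 10+8 = 18
ES_E = max(EF_A=3, EF_B=16, EF_D=18) = 18; EF_E = 18+4 = 22
Expected project duration μ = 22 hours. Critical path: C → D → E.

Variance along critical path = 4.000 + 4.000 + 0.444 = 8.444; σ = √8.444 = 2.906 hours.
Z = (23 − 22) / 2.906 = 0.344
P(T ≤ 23) = Φ(0.344) ≈ 0.635

0.635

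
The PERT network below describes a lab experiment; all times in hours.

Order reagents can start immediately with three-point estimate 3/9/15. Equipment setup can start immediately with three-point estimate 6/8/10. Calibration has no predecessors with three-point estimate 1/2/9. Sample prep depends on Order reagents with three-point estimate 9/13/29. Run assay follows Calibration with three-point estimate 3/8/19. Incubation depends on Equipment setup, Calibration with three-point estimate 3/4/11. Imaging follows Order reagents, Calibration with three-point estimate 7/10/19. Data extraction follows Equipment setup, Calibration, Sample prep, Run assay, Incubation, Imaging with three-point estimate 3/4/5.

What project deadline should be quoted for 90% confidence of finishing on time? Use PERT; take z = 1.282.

33.0 hours

te_Order reagents = (3 + 4·9 + 15)/6 = 54/6 = 9; σ²_Order reagents = ((15−3)/6)² = 4.000
te_Equipment setup = (6 + 4·8 + 10)/6 = 48/6 = 8; σ²_Equipment setup = ((10−6)/6)² = 0.444
te_Calibration = (1 + 4·2 + 9)/6 = 18/6 = 3; σ²_Calibration = ((9−1)/6)² = 1.778
te_Sample prep = (9 + 4·13 + 29)/6 = 90/6 = 15; σ²_Sample prep = ((29−9)/6)² = 11.111
te_Run assay = (3 + 4·8 + 19)/6 = 54/6 = 9; σ²_Run assay = ((19−3)/6)² = 7.111
te_Incubation = (3 + 4·4 + 11)/6 = 30/6 = 5; σ²_Incubation = ((11−3)/6)² = 1.778
te_Imaging = (7 + 4·10 + 19)/6 = 66/6 = 11; σ²_Imaging = ((19−7)/6)² = 4.000
te_Data extraction = (3 + 4·4 + 5)/6 = 24/6 = 4; σ²_Data extraction = ((5−3)/6)² = 0.111

Forward pass:
ES_Order reagents = 0; EF_Order reagents = 9
ES_Equipment setup = 0; EF_Equipment setup = 8
ES_Calibration = 0; EF_Calibration = 3
ES_Sample prep = 9; EF_Sample prep = 9+15 = 24
ES_Run assay = 3; EF_Run assay = 3+9 = 12
ES_Incubation = max(EF_Equipment setup=8, EF_Calibration=3) = 8; EF_Incubation = 8+5 = 13
ES_Imaging = max(EF_Order reagents=9, EF_Calibration=3) = 9; EF_Imaging = 9+11 = 20
ES_Data extraction = max(EF_Equipment setup=8, EF_Calibration=3, EF_Sample prep=24, EF_Run assay=12, EF_Incubation=13, EF_Imaging=20) = 24; EF_Data extraction = 24+4 = 28
Expected project duration μ = 28 hours. Critical path: Order reagents → Sample prep → Data extraction.

Variance along critical path = 4.000 + 11.111 + 0.111 = 15.222; σ = 3.902 hours.
D = μ + z·σ = 28 + 1.282·3.902 = 33.0 hours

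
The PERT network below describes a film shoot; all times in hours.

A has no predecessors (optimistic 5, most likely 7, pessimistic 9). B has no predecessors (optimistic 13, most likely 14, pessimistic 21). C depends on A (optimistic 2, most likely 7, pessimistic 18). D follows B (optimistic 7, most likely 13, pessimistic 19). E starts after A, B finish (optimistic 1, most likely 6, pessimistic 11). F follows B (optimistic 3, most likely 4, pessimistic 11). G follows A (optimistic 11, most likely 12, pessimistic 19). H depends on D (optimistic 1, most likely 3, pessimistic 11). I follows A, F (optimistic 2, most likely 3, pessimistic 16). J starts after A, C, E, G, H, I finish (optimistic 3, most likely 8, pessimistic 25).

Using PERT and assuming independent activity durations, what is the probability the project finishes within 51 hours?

te_A = (5 + 4·7 + 9)/6 = 42/6 = 7; σ²_A = ((9−5)/6)² = 0.444
te_B = (13 + 4·14 + 21)/6 = 90/6 = 15; σ²_B = ((21−13)/6)² = 1.778
te_C = (2 + 4·7 + 18)/6 = 48/6 = 8; σ²_C = ((18−2)/6)² = 7.111
te_D = (7 + 4·13 + 19)/6 = 78/6 = 13; σ²_D = ((19−7)/6)² = 4.000
te_E = (1 + 4·6 + 11)/6 = 36/6 = 6; σ²_E = ((11−1)/6)² = 2.778
te_F = (3 + 4·4 + 11)/6 = 30/6 = 5; σ²_F = ((11−3)/6)² = 1.778
te_G = (11 + 4·12 + 19)/6 = 78/6 = 13; σ²_G = ((19−11)/6)² = 1.778
te_H = (1 + 4·3 + 11)/6 = 24/6 = 4; σ²_H = ((11−1)/6)² = 2.778
te_I = (2 + 4·3 + 16)/6 = 30/6 = 5; σ²_I = ((16−2)/6)² = 5.444
te_J = (3 + 4·8 + 25)/6 = 60/6 = 10; σ²_J = ((25−3)/6)² = 13.444

Forward pass:
ES_A = 0; EF_A = 7
ES_B = 0; EF_B = 15
ES_C = 7; EF_C = 7+8 = 15
ES_D = 15; EF_D = 15+13 = 28
ES_E = max(EF_A=7, EF_B=15) = 15; EF_E = 15+6 = 21
ES_F = 15; EF_F = 15+5 = 20
ES_G = 7; EF_G = 7+13 = 20
ES_H = 28; EF_H = 28+4 = 32
ES_I = max(EF_A=7, EF_F=20) = 20; EF_I = 20+5 = 25
ES_J = max(EF_A=7, EF_C=15, EF_E=21, EF_G=20, EF_H=32, EF_I=25) = 32; EF_J = 32+10 = 42
Expected project duration μ = 42 hours. Critical path: B → D → H → J.

Variance along critical path = 1.778 + 4.000 + 2.778 + 13.444 = 22.000; σ = √22.000 = 4.690 hours.
Z = (51 − 42) / 4.690 = 1.919
P(T ≤ 51) = Φ(1.919) ≈ 0.972

0.972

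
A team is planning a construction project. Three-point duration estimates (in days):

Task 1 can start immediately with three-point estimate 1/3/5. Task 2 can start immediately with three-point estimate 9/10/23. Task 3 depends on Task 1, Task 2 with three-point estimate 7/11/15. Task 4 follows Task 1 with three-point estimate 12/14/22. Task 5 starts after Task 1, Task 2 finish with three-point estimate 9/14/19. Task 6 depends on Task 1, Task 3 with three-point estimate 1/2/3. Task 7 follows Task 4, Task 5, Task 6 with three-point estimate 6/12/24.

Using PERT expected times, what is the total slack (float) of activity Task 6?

te_Task 1 = (1 + 4·3 + 5)/6 = 18/6 = 3
te_Task 2 = (9 + 4·10 + 23)/6 = 72/6 = 12
te_Task 3 = (7 + 4·11 + 15)/6 = 66/6 = 11
te_Task 4 = (12 + 4·14 + 22)/6 = 90/6 = 15
te_Task 5 = (9 + 4·14 + 19)/6 = 84/6 = 14
te_Task 6 = (1 + 4·2 + 3)/6 = 12/6 = 2
te_Task 7 = (6 + 4·12 + 24)/6 = 78/6 = 13

Forward pass:
ES_Task 1 = 0; EF_Task 1 = 3
ES_Task 2 = 0; EF_Task 2 = 12
ES_Task 3 = max(EF_Task 1=3, EF_Task 2=12) = 12; EF_Task 3 = 12+11 = 23
ES_Task 4 = 3; EF_Task 4 = 3+15 = 18
ES_Task 5 = max(EF_Task 1=3, EF_Task 2=12) = 12; EF_Task 5 = 12+14 = 26
ES_Task 6 = max(EF_Task 1=3, EF_Task 3=23) = 23; EF_Task 6 = 23+2 = 25
ES_Task 7 = max(EF_Task 4=18, EF_Task 5=26, EF_Task 6=25) = 26; EF_Task 7 = 26+13 = 39
Expected project duration μ = 39 days. Critical path: Task 2 → Task 5 → Task 7.

Backward pass:
LF_Task 7 = 39; LS_Task 7 = 39−13 = 26
LF_Task 6 = LS_Task 7 = 26; LS_Task 6 = 26−2 = 24
LF_Task 5 = LS_Task 7 = 26; LS_Task 5 = 26−14 = 12
LF_Task 4 = LS_Task 7 = 26; LS_Task 4 = 26−15 = 11
LF_Task 3 = LS_Task 6 = 24; LS_Task 3 = 24−11 = 13
LF_Task 2 = min(LS_Task 3=13, LS_Task 5=12) = 12; LS_Task 2 = 12−12 = 0
LF_Task 1 = min(LS_Task 3=13, LS_Task 4=11, LS_Task 5=12, LS_Task 6=24) = 11; LS_Task 1 = 11−3 = 8
Slack_Task 6 = LS_Task 6 − ES_Task 6 = 24 − 23 = 1

1 days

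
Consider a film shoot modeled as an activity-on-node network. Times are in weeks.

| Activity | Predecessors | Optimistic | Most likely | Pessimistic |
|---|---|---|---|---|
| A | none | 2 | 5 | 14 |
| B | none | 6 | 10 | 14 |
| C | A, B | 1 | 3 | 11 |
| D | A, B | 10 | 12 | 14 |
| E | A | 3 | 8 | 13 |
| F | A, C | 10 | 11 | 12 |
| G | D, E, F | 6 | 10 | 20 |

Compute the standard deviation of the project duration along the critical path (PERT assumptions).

3.18 weeks

te_A = (2 + 4·5 + 14)/6 = 36/6 = 6; σ²_A = ((14−2)/6)² = 4.000
te_B = (6 + 4·10 + 14)/6 = 60/6 = 10; σ²_B = ((14−6)/6)² = 1.778
te_C = (1 + 4·3 + 11)/6 = 24/6 = 4; σ²_C = ((11−1)/6)² = 2.778
te_D = (10 + 4·12 + 14)/6 = 72/6 = 12; σ²_D = ((14−10)/6)² = 0.444
te_E = (3 + 4·8 + 13)/6 = 48/6 = 8; σ²_E = ((13−3)/6)² = 2.778
te_F = (10 + 4·11 + 12)/6 = 66/6 = 11; σ²_F = ((12−10)/6)² = 0.111
te_G = (6 + 4·10 + 20)/6 = 66/6 = 11; σ²_G = ((20−6)/6)² = 5.444

Forward pass:
ES_A = 0; EF_A = 6
ES_B = 0; EF_B = 10
ES_C = max(EF_A=6, EF_B=10) = 10; EF_C = 10+4 = 14
ES_D = max(EF_A=6, EF_B=10) = 10; EF_D = 10+12 = 22
ES_E = 6; EF_E = 6+8 = 14
ES_F = max(EF_A=6, EF_C=14) = 14; EF_F = 14+11 = 25
ES_G = max(EF_D=22, EF_E=14, EF_F=25) = 25; EF_G = 25+11 = 36
Expected project duration μ = 36 weeks. Critical path: B → C → F → G.

Variance along critical path = 1.778 + 2.778 + 0.111 + 5.444 = 10.111
σ = √10.111 = 3.180 weeks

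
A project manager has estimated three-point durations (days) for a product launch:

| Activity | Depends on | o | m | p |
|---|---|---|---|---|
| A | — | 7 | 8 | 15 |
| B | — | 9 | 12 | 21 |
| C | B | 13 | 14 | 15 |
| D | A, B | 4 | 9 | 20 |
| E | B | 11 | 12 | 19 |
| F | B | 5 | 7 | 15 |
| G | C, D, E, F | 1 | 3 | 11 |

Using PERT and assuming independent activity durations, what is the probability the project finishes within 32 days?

te_A = (7 + 4·8 + 15)/6 = 54/6 = 9; σ²_A = ((15−7)/6)² = 1.778
te_B = (9 + 4·12 + 21)/6 = 78/6 = 13; σ²_B = ((21−9)/6)² = 4.000
te_C = (13 + 4·14 + 15)/6 = 84/6 = 14; σ²_C = ((15−13)/6)² = 0.111
te_D = (4 + 4·9 + 20)/6 = 60/6 = 10; σ²_D = ((20−4)/6)² = 7.111
te_E = (11 + 4·12 + 19)/6 = 78/6 = 13; σ²_E = ((19−11)/6)² = 1.778
te_F = (5 + 4·7 + 15)/6 = 48/6 = 8; σ²_F = ((15−5)/6)² = 2.778
te_G = (1 + 4·3 + 11)/6 = 24/6 = 4; σ²_G = ((11−1)/6)² = 2.778

Forward pass:
ES_A = 0; EF_A = 9
ES_B = 0; EF_B = 13
ES_C = 13; EF_C = 13+14 = 27
ES_D = max(EF_A=9, EF_B=13) = 13; EF_D = 13+10 = 23
ES_E = 13; EF_E = 13+13 = 26
ES_F = 13; EF_F = 13+8 = 21
ES_G = max(EF_C=27, EF_D=23, EF_E=26, EF_F=21) = 27; EF_G = 27+4 = 31
Expected project duration μ = 31 days. Critical path: B → C → G.

Variance along critical path = 4.000 + 0.111 + 2.778 = 6.889; σ = √6.889 = 2.625 days.
Z = (32 − 31) / 2.625 = 0.381
P(T ≤ 32) = Φ(0.381) ≈ 0.648

0.648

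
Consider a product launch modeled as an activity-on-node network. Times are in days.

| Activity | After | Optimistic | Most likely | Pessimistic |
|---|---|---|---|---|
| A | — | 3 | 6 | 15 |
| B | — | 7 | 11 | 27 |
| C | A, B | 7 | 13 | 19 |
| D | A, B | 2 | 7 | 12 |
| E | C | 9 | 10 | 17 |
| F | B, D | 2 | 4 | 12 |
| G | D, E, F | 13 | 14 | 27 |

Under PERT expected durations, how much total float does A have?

te_A = (3 + 4·6 + 15)/6 = 42/6 = 7
te_B = (7 + 4·11 + 27)/6 = 78/6 = 13
te_C = (7 + 4·13 + 19)/6 = 78/6 = 13
te_D = (2 + 4·7 + 12)/6 = 42/6 = 7
te_E = (9 + 4·10 + 17)/6 = 66/6 = 11
te_F = (2 + 4·4 + 12)/6 = 30/6 = 5
te_G = (13 + 4·14 + 27)/6 = 96/6 = 16

Forward pass:
ES_A = 0; EF_A = 7
ES_B = 0; EF_B = 13
ES_C = max(EF_A=7, EF_B=13) = 13; EF_C = 13+13 = 26
ES_D = max(EF_A=7, EF_B=13) = 13; EF_D = 13+7 = 20
ES_E = 26; EF_E = 26+11 = 37
ES_F = max(EF_B=13, EF_D=20) = 20; EF_F = 20+5 = 25
ES_G = max(EF_D=20, EF_E=37, EF_F=25) = 37; EF_G = 37+16 = 53
Expected project duration μ = 53 days. Critical path: B → C → E → G.

Backward pass:
LF_G = 53; LS_G = 53−16 = 37
LF_F = LS_G = 37; LS_F = 37−5 = 32
LF_E = LS_G = 37; LS_E = 37−11 = 26
LF_D = min(LS_F=32, LS_G=37) = 32; LS_D = 32−7 = 25
LF_C = LS_E = 26; LS_C = 26−13 = 13
LF_B = min(LS_C=13, LS_D=25, LS_F=32) = 13; LS_B = 13−13 = 0
LF_A = min(LS_C=13, LS_D=25) = 13; LS_A = 13−7 = 6
Slack_A = LS_A − ES_A = 6 − 0 = 6

6 days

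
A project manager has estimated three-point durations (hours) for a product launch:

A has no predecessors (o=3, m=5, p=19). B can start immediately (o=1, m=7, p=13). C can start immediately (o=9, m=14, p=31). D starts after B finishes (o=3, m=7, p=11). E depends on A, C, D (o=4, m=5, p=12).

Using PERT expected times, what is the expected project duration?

te_A = (3 + 4·5 + 19)/6 = 42/6 = 7
te_B = (1 + 4·7 + 13)/6 = 42/6 = 7
te_C = (9 + 4·14 + 31)/6 = 96/6 = 16
te_D = (3 + 4·7 + 11)/6 = 42/6 = 7
te_E = (4 + 4·5 + 12)/6 = 36/6 = 6

Forward pass:
ES_A = 0; EF_A = 7
ES_B = 0; EF_B = 7
ES_C = 0; EF_C = 16
ES_D = 7; EF_D = 7+7 = 14
ES_E = max(EF_A=7, EF_C=16, EF_D=14) = 16; EF_E = 16+6 = 22
Expected project duration μ = 22 hours. Critical path: C → E.

22 hours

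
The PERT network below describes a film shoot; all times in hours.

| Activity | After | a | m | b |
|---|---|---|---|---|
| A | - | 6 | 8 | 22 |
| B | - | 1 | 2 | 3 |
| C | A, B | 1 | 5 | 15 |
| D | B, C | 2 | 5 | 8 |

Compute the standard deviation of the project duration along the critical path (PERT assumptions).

3.68 hours

te_A = (6 + 4·8 + 22)/6 = 60/6 = 10; σ²_A = ((22−6)/6)² = 7.111
te_B = (1 + 4·2 + 3)/6 = 12/6 = 2; σ²_B = ((3−1)/6)² = 0.111
te_C = (1 + 4·5 + 15)/6 = 36/6 = 6; σ²_C = ((15−1)/6)² = 5.444
te_D = (2 + 4·5 + 8)/6 = 30/6 = 5; σ²_D = ((8−2)/6)² = 1.000

Forward pass:
ES_A = 0; EF_A = 10
ES_B = 0; EF_B = 2
ES_C = max(EF_A=10, EF_B=2) = 10; EF_C = 10+6 = 16
ES_D = max(EF_B=2, EF_C=16) = 16; EF_D = 16+5 = 21
Expected project duration μ = 21 hours. Critical path: A → C → D.

Variance along critical path = 7.111 + 5.444 + 1.000 = 13.556
σ = √13.556 = 3.682 hours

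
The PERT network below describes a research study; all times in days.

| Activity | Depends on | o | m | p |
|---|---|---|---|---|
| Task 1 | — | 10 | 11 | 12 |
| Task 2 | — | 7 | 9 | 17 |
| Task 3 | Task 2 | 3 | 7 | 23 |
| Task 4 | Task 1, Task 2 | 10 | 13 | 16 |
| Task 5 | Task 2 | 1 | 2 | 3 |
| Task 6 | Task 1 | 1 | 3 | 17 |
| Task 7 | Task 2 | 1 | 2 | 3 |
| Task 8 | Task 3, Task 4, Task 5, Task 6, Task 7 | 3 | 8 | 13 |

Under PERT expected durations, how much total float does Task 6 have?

te_Task 1 = (10 + 4·11 + 12)/6 = 66/6 = 11
te_Task 2 = (7 + 4·9 + 17)/6 = 60/6 = 10
te_Task 3 = (3 + 4·7 + 23)/6 = 54/6 = 9
te_Task 4 = (10 + 4·13 + 16)/6 = 78/6 = 13
te_Task 5 = (1 + 4·2 + 3)/6 = 12/6 = 2
te_Task 6 = (1 + 4·3 + 17)/6 = 30/6 = 5
te_Task 7 = (1 + 4·2 + 3)/6 = 12/6 = 2
te_Task 8 = (3 + 4·8 + 13)/6 = 48/6 = 8

Forward pass:
ES_Task 1 = 0; EF_Task 1 = 11
ES_Task 2 = 0; EF_Task 2 = 10
ES_Task 3 = 10; EF_Task 3 = 10+9 = 19
ES_Task 4 = max(EF_Task 1=11, EF_Task 2=10) = 11; EF_Task 4 = 11+13 = 24
ES_Task 5 = 10; EF_Task 5 = 10+2 = 12
ES_Task 6 = 11; EF_Task 6 = 11+5 = 16
ES_Task 7 = 10; EF_Task 7 = 10+2 = 12
ES_Task 8 = max(EF_Task 3=19, EF_Task 4=24, EF_Task 5=12, EF_Task 6=16, EF_Task 7=12) = 24; EF_Task 8 = 24+8 = 32
Expected project duration μ = 32 days. Critical path: Task 1 → Task 4 → Task 8.

Backward pass:
LF_Task 8 = 32; LS_Task 8 = 32−8 = 24
LF_Task 7 = LS_Task 8 = 24; LS_Task 7 = 24−2 = 22
LF_Task 6 = LS_Task 8 = 24; LS_Task 6 = 24−5 = 19
LF_Task 5 = LS_Task 8 = 24; LS_Task 5 = 24−2 = 22
LF_Task 4 = LS_Task 8 = 24; LS_Task 4 = 24−13 = 11
LF_Task 3 = LS_Task 8 = 24; LS_Task 3 = 24−9 = 15
LF_Task 2 = min(LS_Task 3=15, LS_Task 4=11, LS_Task 5=22, LS_Task 7=22) = 11; LS_Task 2 = 11−10 = 1
LF_Task 1 = min(LS_Task 4=11, LS_Task 6=19) = 11; LS_Task 1 = 11−11 = 0
Slack_Task 6 = LS_Task 6 − ES_Task 6 = 19 − 11 = 8

8 days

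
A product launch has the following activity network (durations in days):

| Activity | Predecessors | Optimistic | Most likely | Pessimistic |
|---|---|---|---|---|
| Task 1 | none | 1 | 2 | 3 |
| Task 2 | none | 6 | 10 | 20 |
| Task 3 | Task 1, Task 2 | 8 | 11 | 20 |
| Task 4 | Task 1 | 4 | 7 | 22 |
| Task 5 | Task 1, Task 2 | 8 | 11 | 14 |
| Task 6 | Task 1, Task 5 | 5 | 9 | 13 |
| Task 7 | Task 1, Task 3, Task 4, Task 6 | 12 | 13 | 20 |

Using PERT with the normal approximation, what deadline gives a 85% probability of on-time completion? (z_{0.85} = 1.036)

te_Task 1 = (1 + 4·2 + 3)/6 = 12/6 = 2; σ²_Task 1 = ((3−1)/6)² = 0.111
te_Task 2 = (6 + 4·10 + 20)/6 = 66/6 = 11; σ²_Task 2 = ((20−6)/6)² = 5.444
te_Task 3 = (8 + 4·11 + 20)/6 = 72/6 = 12; σ²_Task 3 = ((20−8)/6)² = 4.000
te_Task 4 = (4 + 4·7 + 22)/6 = 54/6 = 9; σ²_Task 4 = ((22−4)/6)² = 9.000
te_Task 5 = (8 + 4·11 + 14)/6 = 66/6 = 11; σ²_Task 5 = ((14−8)/6)² = 1.000
te_Task 6 = (5 + 4·9 + 13)/6 = 54/6 = 9; σ²_Task 6 = ((13−5)/6)² = 1.778
te_Task 7 = (12 + 4·13 + 20)/6 = 84/6 = 14; σ²_Task 7 = ((20−12)/6)² = 1.778

Forward pass:
ES_Task 1 = 0; EF_Task 1 = 2
ES_Task 2 = 0; EF_Task 2 = 11
ES_Task 3 = max(EF_Task 1=2, EF_Task 2=11) = 11; EF_Task 3 = 11+12 = 23
ES_Task 4 = 2; EF_Task 4 = 2+9 = 11
ES_Task 5 = max(EF_Task 1=2, EF_Task 2=11) = 11; EF_Task 5 = 11+11 = 22
ES_Task 6 = max(EF_Task 1=2, EF_Task 5=22) = 22; EF_Task 6 = 22+9 = 31
ES_Task 7 = max(EF_Task 1=2, EF_Task 3=23, EF_Task 4=11, EF_Task 6=31) = 31; EF_Task 7 = 31+14 = 45
Expected project duration μ = 45 days. Critical path: Task 2 → Task 5 → Task 6 → Task 7.

Variance along critical path = 5.444 + 1.000 + 1.778 + 1.778 = 10.000; σ = 3.162 days.
D = μ + z·σ = 45 + 1.036·3.162 = 48.3 days

48.3 days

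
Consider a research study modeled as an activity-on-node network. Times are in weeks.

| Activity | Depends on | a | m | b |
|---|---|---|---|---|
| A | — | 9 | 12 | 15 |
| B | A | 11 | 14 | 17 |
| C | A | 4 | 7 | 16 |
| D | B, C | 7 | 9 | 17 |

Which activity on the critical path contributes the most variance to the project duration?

te_A = (9 + 4·12 + 15)/6 = 72/6 = 12; σ²_A = ((15−9)/6)² = 1.000
te_B = (11 + 4·14 + 17)/6 = 84/6 = 14; σ²_B = ((17−11)/6)² = 1.000
te_C = (4 + 4·7 + 16)/6 = 48/6 = 8; σ²_C = ((16−4)/6)² = 4.000
te_D = (7 + 4·9 + 17)/6 = 60/6 = 10; σ²_D = ((17−7)/6)² = 2.778

Forward pass:
ES_A = 0; EF_A = 12
ES_B = 12; EF_B = 12+14 = 26
ES_C = 12; EF_C = 12+8 = 20
ES_D = max(EF_B=26, EF_C=20) = 26; EF_D = 26+10 = 36
Expected project duration μ = 36 weeks. Critical path: A → B → D.

Variances on critical path: σ²_A=1.000, σ²_B=1.000, σ²_D=2.778.
Largest is σ²_D = 2.778.

D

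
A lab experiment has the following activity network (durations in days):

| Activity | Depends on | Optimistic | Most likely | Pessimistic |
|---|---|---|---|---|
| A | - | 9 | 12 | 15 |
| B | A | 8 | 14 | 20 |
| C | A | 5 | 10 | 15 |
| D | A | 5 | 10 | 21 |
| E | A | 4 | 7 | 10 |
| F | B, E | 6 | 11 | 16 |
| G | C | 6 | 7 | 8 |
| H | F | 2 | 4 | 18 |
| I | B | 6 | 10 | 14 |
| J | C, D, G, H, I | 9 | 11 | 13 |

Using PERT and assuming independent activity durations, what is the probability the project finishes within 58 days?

0.846

te_A = (9 + 4·12 + 15)/6 = 72/6 = 12; σ²_A = ((15−9)/6)² = 1.000
te_B = (8 + 4·14 + 20)/6 = 84/6 = 14; σ²_B = ((20−8)/6)² = 4.000
te_C = (5 + 4·10 + 15)/6 = 60/6 = 10; σ²_C = ((15−5)/6)² = 2.778
te_D = (5 + 4·10 + 21)/6 = 66/6 = 11; σ²_D = ((21−5)/6)² = 7.111
te_E = (4 + 4·7 + 10)/6 = 42/6 = 7; σ²_E = ((10−4)/6)² = 1.000
te_F = (6 + 4·11 + 16)/6 = 66/6 = 11; σ²_F = ((16−6)/6)² = 2.778
te_G = (6 + 4·7 + 8)/6 = 42/6 = 7; σ²_G = ((8−6)/6)² = 0.111
te_H = (2 + 4·4 + 18)/6 = 36/6 = 6; σ²_H = ((18−2)/6)² = 7.111
te_I = (6 + 4·10 + 14)/6 = 60/6 = 10; σ²_I = ((14−6)/6)² = 1.778
te_J = (9 + 4·11 + 13)/6 = 66/6 = 11; σ²_J = ((13−9)/6)² = 0.444

Forward pass:
ES_A = 0; EF_A = 12
ES_B = 12; EF_B = 12+14 = 26
ES_C = 12; EF_C = 12+10 = 22
ES_D = 12; EF_D = 12+11 = 23
ES_E = 12; EF_E = 12+7 = 19
ES_F = max(EF_B=26, EF_E=19) = 26; EF_F = 26+11 = 37
ES_G = 22; EF_G = 22+7 = 29
ES_H = 37; EF_H = 37+6 = 43
ES_I = 26; EF_I = 26+10 = 36
ES_J = max(EF_C=22, EF_D=23, EF_G=29, EF_H=43, EF_I=36) = 43; EF_J = 43+11 = 54
Expected project duration μ = 54 days. Critical path: A → B → F → H → J.

Variance along critical path = 1.000 + 4.000 + 2.778 + 7.111 + 0.444 = 15.333; σ = √15.333 = 3.916 days.
Z = (58 − 54) / 3.916 = 1.022
P(T ≤ 58) = Φ(1.022) ≈ 0.846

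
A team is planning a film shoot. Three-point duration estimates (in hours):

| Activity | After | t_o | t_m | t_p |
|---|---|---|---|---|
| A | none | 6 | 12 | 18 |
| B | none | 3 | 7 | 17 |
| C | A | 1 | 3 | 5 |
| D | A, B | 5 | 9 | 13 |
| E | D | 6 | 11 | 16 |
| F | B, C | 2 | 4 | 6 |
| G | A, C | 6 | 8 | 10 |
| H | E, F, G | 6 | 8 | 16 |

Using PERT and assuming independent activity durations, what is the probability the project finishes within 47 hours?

0.963

te_A = (6 + 4·12 + 18)/6 = 72/6 = 12; σ²_A = ((18−6)/6)² = 4.000
te_B = (3 + 4·7 + 17)/6 = 48/6 = 8; σ²_B = ((17−3)/6)² = 5.444
te_C = (1 + 4·3 + 5)/6 = 18/6 = 3; σ²_C = ((5−1)/6)² = 0.444
te_D = (5 + 4·9 + 13)/6 = 54/6 = 9; σ²_D = ((13−5)/6)² = 1.778
te_E = (6 + 4·11 + 16)/6 = 66/6 = 11; σ²_E = ((16−6)/6)² = 2.778
te_F = (2 + 4·4 + 6)/6 = 24/6 = 4; σ²_F = ((6−2)/6)² = 0.444
te_G = (6 + 4·8 + 10)/6 = 48/6 = 8; σ²_G = ((10−6)/6)² = 0.444
te_H = (6 + 4·8 + 16)/6 = 54/6 = 9; σ²_H = ((16−6)/6)² = 2.778

Forward pass:
ES_A = 0; EF_A = 12
ES_B = 0; EF_B = 8
ES_C = 12; EF_C = 12+3 = 15
ES_D = max(EF_A=12, EF_B=8) = 12; EF_D = 12+9 = 21
ES_E = 21; EF_E = 21+11 = 32
ES_F = max(EF_B=8, EF_C=15) = 15; EF_F = 15+4 = 19
ES_G = max(EF_A=12, EF_C=15) = 15; EF_G = 15+8 = 23
ES_H = max(EF_E=32, EF_F=19, EF_G=23) = 32; EF_H = 32+9 = 41
Expected project duration μ = 41 hours. Critical path: A → D → E → H.

Variance along critical path = 4.000 + 1.778 + 2.778 + 2.778 = 11.333; σ = √11.333 = 3.367 hours.
Z = (47 − 41) / 3.367 = 1.782
P(T ≤ 47) = Φ(1.782) ≈ 0.963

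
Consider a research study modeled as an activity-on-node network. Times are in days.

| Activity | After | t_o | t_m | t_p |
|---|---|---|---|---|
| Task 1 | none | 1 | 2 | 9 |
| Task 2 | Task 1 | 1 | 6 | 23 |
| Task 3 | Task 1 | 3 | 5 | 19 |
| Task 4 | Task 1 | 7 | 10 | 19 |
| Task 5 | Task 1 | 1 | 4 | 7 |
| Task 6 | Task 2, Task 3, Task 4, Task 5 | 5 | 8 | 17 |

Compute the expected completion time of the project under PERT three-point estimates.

te_Task 1 = (1 + 4·2 + 9)/6 = 18/6 = 3
te_Task 2 = (1 + 4·6 + 23)/6 = 48/6 = 8
te_Task 3 = (3 + 4·5 + 19)/6 = 42/6 = 7
te_Task 4 = (7 + 4·10 + 19)/6 = 66/6 = 11
te_Task 5 = (1 + 4·4 + 7)/6 = 24/6 = 4
te_Task 6 = (5 + 4·8 + 17)/6 = 54/6 = 9

Forward pass:
ES_Task 1 = 0; EF_Task 1 = 3
ES_Task 2 = 3; EF_Task 2 = 3+8 = 11
ES_Task 3 = 3; EF_Task 3 = 3+7 = 10
ES_Task 4 = 3; EF_Task 4 = 3+11 = 14
ES_Task 5 = 3; EF_Task 5 = 3+4 = 7
ES_Task 6 = max(EF_Task 2=11, EF_Task 3=10, EF_Task 4=14, EF_Task 5=7) = 14; EF_Task 6 = 14+9 = 23
Expected project duration μ = 23 days. Critical path: Task 1 → Task 4 → Task 6.

23 days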